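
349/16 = 349/16 = 21.81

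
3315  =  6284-2969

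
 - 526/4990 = - 1 + 2232/2495 = -0.11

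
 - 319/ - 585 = 319/585 = 0.55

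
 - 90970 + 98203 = 7233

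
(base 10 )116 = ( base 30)3Q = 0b1110100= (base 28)44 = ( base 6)312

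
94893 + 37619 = 132512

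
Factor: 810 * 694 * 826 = 2^3*3^4*5^1*7^1 * 59^1*347^1 = 464327640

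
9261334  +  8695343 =17956677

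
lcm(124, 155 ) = 620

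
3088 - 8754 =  - 5666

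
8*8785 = 70280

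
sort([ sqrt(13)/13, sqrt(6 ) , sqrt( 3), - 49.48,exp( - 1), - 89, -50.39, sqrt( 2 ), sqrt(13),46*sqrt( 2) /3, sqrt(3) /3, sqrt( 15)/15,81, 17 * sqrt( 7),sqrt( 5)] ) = [ - 89, - 50.39,-49.48 , sqrt(15)/15,sqrt( 13)/13, exp(  -  1 ), sqrt(3 )/3,sqrt (2),sqrt( 3), sqrt(5),sqrt( 6),sqrt(13), 46*sqrt(2 ) /3,17 * sqrt(7),81] 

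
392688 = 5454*72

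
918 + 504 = 1422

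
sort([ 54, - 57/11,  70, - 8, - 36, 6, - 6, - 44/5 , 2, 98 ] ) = [ - 36,-44/5, - 8 , - 6, - 57/11, 2, 6,54,70,98]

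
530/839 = 530/839 = 0.63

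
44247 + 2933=47180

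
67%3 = 1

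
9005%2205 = 185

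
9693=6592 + 3101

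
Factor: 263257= 263257^1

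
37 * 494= 18278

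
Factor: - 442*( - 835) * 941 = 2^1*5^1*13^1*17^1  *167^1*941^1 = 347294870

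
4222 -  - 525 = 4747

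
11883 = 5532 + 6351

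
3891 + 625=4516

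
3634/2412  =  1817/1206=1.51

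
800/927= 800/927 = 0.86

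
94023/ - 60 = -31341/20= - 1567.05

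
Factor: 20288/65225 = 2^6*5^( - 2) * 317^1 * 2609^( - 1)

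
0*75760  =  0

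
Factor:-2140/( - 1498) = 10/7 = 2^1*5^1*7^(  -  1) 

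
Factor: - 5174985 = -3^1*5^1*31^2 * 359^1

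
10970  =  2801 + 8169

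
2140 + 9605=11745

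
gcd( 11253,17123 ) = 1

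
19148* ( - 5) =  - 95740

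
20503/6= 3417 + 1/6 = 3417.17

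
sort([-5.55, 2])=[  -  5.55,2]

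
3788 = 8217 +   -  4429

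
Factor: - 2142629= - 17^1*126037^1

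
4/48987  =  4/48987 = 0.00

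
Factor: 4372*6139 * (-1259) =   -  33791192372 = -2^2* 7^1*877^1*1093^1*1259^1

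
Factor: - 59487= - 3^1*79^1 * 251^1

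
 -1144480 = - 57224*20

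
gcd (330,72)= 6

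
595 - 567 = 28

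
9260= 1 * 9260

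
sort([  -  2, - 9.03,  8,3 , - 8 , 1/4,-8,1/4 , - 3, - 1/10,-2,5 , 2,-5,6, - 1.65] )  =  [ - 9.03,  -  8,-8 ,  -  5, - 3, - 2, - 2,-1.65, - 1/10,1/4, 1/4,2,3,5, 6,8 ] 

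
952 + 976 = 1928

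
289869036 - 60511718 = 229357318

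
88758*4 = 355032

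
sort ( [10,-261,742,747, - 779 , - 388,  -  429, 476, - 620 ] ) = [ - 779, - 620, - 429,-388,-261, 10,476,  742,747] 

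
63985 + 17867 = 81852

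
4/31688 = 1/7922= 0.00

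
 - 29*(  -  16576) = 480704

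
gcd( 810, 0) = 810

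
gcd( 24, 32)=8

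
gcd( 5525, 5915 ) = 65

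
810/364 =2+41/182 = 2.23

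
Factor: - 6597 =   -  3^2*733^1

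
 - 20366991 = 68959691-89326682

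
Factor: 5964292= 2^2*523^1*2851^1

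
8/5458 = 4/2729 = 0.00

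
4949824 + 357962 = 5307786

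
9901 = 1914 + 7987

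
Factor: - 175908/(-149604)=7^( - 1)*13^( - 1)*107^1 =107/91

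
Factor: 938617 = 938617^1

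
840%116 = 28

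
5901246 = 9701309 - 3800063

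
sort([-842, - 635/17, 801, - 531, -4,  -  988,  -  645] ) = [  -  988, - 842,  -  645, - 531, - 635/17, - 4, 801 ]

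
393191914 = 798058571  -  404866657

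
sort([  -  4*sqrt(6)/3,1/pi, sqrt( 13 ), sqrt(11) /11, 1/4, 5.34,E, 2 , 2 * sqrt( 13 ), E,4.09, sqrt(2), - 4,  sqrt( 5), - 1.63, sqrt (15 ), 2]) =[ - 4, - 4* sqrt( 6)/3, - 1.63, 1/4, sqrt(11)/11,1/pi, sqrt(2),2, 2,  sqrt( 5),  E, E, sqrt(13), sqrt(15), 4.09,  5.34, 2*sqrt(13)]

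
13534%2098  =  946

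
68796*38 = 2614248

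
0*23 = 0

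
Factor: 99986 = 2^1*49993^1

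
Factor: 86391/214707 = 3^1*29^1 * 331^1*71569^(- 1 ) = 28797/71569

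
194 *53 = 10282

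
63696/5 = 63696/5 = 12739.20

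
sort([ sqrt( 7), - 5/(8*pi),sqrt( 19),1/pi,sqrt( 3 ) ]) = [-5/ ( 8*pi ),  1/pi, sqrt(3), sqrt( 7 ),sqrt(19) ] 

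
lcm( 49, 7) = 49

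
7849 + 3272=11121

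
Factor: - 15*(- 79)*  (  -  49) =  - 58065=-3^1*5^1*7^2*79^1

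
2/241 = 2/241 =0.01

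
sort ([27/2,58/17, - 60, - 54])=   [ - 60,  -  54,58/17,  27/2 ] 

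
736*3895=2866720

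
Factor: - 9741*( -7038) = 2^1*3^3 * 17^2*23^1*191^1 =68557158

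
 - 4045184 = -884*4576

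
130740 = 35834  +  94906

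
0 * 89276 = 0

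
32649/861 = 37+264/287 = 37.92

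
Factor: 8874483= 3^1*457^1* 6473^1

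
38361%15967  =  6427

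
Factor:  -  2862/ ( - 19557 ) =2^1 * 3^1*41^( - 1) = 6/41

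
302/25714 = 151/12857 = 0.01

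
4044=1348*3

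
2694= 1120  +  1574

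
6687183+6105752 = 12792935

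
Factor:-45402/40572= - 2^ (-1) * 3^(-1 )*7^(-1 )*47^1= - 47/42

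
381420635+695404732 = 1076825367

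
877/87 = 877/87 = 10.08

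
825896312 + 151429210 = 977325522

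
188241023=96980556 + 91260467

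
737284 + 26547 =763831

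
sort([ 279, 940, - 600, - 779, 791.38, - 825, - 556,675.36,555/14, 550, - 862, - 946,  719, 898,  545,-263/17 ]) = [ - 946 , - 862 , - 825 ,-779, - 600,  -  556, -263/17 , 555/14,279, 545,550,675.36,  719,791.38,898, 940 ] 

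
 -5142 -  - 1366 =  - 3776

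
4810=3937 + 873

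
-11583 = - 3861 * 3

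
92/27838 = 46/13919=0.00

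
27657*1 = 27657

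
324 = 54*6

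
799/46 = 17 + 17/46=17.37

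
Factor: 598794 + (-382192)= 2^1*108301^1=216602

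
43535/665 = 65 +62/133 = 65.47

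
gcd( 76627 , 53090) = 1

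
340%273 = 67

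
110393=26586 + 83807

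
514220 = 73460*7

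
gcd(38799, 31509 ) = 81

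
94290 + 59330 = 153620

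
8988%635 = 98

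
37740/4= 9435  =  9435.00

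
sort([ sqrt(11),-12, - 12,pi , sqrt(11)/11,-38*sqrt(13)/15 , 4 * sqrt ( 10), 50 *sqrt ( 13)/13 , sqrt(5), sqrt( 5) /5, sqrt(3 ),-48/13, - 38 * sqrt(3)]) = [ - 38*sqrt(3 ) , - 12, - 12, - 38 * sqrt( 13)/15, - 48/13,sqrt(11 ) /11,sqrt( 5 )/5, sqrt(3 ), sqrt(5), pi,sqrt(11 ), 4*sqrt(10), 50*sqrt( 13 )/13] 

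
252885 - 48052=204833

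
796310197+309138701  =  1105448898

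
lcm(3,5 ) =15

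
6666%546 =114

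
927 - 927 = 0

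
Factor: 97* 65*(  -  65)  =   - 5^2*13^2*97^1 = - 409825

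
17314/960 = 18+ 17/480 =18.04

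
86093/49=1757 = 1757.00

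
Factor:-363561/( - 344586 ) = 2^(  -  1 )*227^ (- 1)*479^1  =  479/454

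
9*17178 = 154602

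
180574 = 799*226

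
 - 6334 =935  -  7269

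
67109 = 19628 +47481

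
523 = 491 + 32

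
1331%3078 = 1331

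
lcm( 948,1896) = 1896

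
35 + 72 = 107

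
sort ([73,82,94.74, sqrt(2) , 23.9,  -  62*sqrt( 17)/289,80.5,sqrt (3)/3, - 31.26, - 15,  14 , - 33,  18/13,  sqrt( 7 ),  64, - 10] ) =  [ - 33, - 31.26, - 15,- 10, - 62*sqrt( 17)/289,sqrt(3)/3,18/13,sqrt( 2),sqrt(7),14, 23.9,64,73 , 80.5,82, 94.74 ] 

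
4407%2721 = 1686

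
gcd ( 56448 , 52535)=7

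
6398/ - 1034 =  - 3199/517=- 6.19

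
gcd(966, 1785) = 21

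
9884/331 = 29+285/331 = 29.86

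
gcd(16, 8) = 8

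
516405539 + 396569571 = 912975110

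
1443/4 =1443/4 = 360.75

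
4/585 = 4/585 = 0.01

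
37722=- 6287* (-6) 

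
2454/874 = 1227/437= 2.81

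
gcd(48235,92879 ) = 1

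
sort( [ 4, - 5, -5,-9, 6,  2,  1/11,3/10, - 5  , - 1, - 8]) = [ - 9, - 8 ,-5, - 5  , - 5,-1,1/11, 3/10, 2, 4 , 6]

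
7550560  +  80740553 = 88291113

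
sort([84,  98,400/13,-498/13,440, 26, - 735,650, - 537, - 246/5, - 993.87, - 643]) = [ - 993.87, - 735, -643,- 537, - 246/5, - 498/13,  26 , 400/13,84, 98,  440,650]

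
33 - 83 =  - 50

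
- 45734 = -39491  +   - 6243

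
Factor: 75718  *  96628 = 2^3  *7^2 * 17^3*29^1*131^1= 7316478904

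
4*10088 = 40352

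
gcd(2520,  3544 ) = 8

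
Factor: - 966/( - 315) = 46/15 = 2^1*3^( - 1)*5^ (-1 )*23^1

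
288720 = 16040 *18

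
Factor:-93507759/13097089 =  - 3^2*17^ ( - 1)*19^1*241^1*2269^1*770417^(- 1)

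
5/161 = 5/161 = 0.03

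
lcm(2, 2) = 2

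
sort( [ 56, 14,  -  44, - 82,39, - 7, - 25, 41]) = [ - 82, - 44 , - 25,-7 , 14,  39, 41,  56 ]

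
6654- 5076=1578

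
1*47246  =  47246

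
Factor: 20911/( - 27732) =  - 2^(-2)*3^( - 1)*11^1*1901^1*2311^ ( - 1)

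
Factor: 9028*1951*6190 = 2^3*5^1* 37^1*61^1*619^1*1951^1 = 109028357320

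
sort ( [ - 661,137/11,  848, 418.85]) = [-661, 137/11, 418.85, 848]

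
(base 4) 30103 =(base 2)1100010011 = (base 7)2203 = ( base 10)787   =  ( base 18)27D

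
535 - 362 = 173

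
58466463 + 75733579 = 134200042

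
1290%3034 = 1290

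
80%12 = 8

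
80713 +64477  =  145190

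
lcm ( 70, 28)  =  140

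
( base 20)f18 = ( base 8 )13614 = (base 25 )9g3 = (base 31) 68e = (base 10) 6028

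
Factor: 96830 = 2^1*5^1 * 23^1 *421^1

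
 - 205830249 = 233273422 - 439103671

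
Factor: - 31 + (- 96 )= - 127 = - 127^1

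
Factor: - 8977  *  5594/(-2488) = 25108669/1244  =  2^(-2)*47^1*191^1*311^(-1)*2797^1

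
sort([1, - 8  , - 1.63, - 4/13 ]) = [ - 8, - 1.63, - 4/13, 1 ]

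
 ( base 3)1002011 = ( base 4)30103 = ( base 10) 787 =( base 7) 2203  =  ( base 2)1100010011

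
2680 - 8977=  - 6297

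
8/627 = 8/627 = 0.01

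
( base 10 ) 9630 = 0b10010110011110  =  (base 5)302010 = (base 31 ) A0K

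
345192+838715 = 1183907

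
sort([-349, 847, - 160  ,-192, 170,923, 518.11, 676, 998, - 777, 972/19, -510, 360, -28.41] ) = [-777, - 510, - 349, - 192, - 160, - 28.41,  972/19, 170, 360, 518.11,676,847,  923,998]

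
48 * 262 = 12576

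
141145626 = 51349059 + 89796567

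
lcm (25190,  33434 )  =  1838870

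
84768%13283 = 5070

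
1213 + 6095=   7308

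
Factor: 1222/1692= 2^( - 1 )*3^( - 2)*13^1= 13/18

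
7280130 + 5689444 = 12969574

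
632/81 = 7 + 65/81 = 7.80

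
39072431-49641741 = -10569310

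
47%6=5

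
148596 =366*406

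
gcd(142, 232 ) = 2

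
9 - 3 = 6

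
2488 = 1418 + 1070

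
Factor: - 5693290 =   -  2^1*5^1*149^1*3821^1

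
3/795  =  1/265 = 0.00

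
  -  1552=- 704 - 848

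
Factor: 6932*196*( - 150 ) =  - 203800800 = - 2^5*3^1*5^2*7^2*1733^1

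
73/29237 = 73/29237 = 0.00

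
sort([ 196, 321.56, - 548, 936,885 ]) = [ - 548, 196, 321.56, 885, 936]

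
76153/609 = 125 + 4/87 = 125.05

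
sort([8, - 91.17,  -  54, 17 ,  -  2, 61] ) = [-91.17, - 54, - 2,8, 17,61] 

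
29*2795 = 81055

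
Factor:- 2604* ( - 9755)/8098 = 12701010/4049 = 2^1*3^1 * 5^1*7^1*31^1*1951^1  *4049^(-1)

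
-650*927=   -  602550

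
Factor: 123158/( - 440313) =  -  2^1*3^(-1)*7^1*19^1*317^( - 1 ) = - 266/951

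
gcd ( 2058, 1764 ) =294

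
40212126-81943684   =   - 41731558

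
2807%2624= 183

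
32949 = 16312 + 16637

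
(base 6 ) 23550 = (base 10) 3450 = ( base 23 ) 6c0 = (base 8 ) 6572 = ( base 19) 9ab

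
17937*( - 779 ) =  - 13972923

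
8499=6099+2400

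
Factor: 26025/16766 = 2^( - 1 )*3^1 *5^2*83^( - 1)*101^ ( - 1 )*347^1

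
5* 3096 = 15480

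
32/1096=4/137 = 0.03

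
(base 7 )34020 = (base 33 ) 7T9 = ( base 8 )20615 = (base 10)8589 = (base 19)14f1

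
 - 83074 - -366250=283176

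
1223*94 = 114962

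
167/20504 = 167/20504=   0.01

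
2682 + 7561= 10243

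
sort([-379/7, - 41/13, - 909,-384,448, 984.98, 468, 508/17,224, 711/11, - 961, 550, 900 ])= [ - 961,- 909,-384, - 379/7,-41/13, 508/17, 711/11,224, 448,468,  550, 900, 984.98 ]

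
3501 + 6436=9937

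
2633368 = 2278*1156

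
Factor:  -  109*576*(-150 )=2^7*3^3*5^2 * 109^1 = 9417600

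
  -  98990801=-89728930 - 9261871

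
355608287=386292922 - 30684635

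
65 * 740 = 48100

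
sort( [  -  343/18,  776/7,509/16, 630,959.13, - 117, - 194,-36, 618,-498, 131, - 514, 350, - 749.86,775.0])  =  [ - 749.86,- 514,  -  498, - 194, - 117, - 36, - 343/18,509/16, 776/7 , 131,350,618,630,775.0, 959.13 ]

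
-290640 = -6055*48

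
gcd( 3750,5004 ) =6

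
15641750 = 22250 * 703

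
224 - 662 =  - 438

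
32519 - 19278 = 13241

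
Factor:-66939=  - 3^1 * 53^1*421^1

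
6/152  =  3/76=   0.04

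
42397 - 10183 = 32214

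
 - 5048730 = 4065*( - 1242)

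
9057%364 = 321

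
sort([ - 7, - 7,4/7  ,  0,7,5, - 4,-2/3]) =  [ - 7,  -  7,  -  4,-2/3,  0, 4/7,5,7]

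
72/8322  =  12/1387 = 0.01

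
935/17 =55= 55.00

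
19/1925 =19/1925=0.01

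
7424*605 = 4491520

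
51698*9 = 465282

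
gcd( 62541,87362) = 1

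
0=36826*0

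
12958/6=2159 +2/3 = 2159.67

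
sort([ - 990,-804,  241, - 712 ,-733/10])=[-990, - 804, - 712,-733/10,  241]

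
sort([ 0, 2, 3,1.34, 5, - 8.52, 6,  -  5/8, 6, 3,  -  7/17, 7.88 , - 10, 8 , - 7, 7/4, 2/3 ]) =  [ - 10,-8.52,- 7,  -  5/8, - 7/17, 0, 2/3, 1.34,7/4, 2,3, 3, 5, 6, 6, 7.88,8]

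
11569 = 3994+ 7575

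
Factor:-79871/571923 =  - 137/981  =  - 3^( - 2 )*109^ ( - 1)*137^1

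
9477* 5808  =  55042416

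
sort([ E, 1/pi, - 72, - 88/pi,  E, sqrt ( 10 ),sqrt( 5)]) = [  -  72,  -  88/pi,1/pi, sqrt(5 ), E , E,sqrt(10) ]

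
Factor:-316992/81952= - 2^1*3^1*127^1*197^( - 1 )= -762/197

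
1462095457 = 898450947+563644510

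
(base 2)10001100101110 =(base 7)35154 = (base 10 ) 9006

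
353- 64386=-64033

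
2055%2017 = 38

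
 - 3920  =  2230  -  6150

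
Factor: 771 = 3^1*257^1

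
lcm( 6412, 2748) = 19236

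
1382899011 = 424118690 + 958780321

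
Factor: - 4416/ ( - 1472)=3^1 = 3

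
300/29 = 10  +  10/29 = 10.34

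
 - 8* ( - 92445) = 739560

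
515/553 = 515/553 = 0.93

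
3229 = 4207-978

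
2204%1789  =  415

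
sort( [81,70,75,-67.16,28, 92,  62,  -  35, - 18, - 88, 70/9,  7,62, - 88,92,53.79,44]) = [ - 88, - 88, - 67.16 , - 35,-18, 7, 70/9,28,44, 53.79 , 62,  62,70,75, 81,92, 92]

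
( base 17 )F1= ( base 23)B3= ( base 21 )c4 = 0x100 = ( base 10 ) 256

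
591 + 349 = 940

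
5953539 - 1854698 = 4098841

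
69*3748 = 258612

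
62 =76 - 14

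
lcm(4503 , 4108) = 234156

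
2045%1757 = 288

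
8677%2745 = 442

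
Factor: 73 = 73^1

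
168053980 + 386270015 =554323995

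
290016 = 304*954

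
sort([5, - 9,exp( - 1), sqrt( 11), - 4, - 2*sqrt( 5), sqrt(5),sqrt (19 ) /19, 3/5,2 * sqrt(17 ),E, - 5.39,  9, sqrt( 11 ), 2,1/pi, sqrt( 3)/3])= [- 9,- 5.39, - 2*sqrt(5), - 4, sqrt( 19 )/19, 1/pi,exp( - 1 ),sqrt( 3) /3,3/5,2 , sqrt(5) , E,sqrt( 11 ), sqrt(11), 5, 2*sqrt(17),9 ] 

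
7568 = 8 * 946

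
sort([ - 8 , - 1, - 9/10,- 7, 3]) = [ - 8, - 7,- 1 , - 9/10, 3 ]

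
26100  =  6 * 4350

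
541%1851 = 541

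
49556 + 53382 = 102938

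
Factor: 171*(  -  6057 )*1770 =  - 1833272190 = - 2^1*3^5  *5^1*19^1*59^1*673^1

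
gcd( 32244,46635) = 3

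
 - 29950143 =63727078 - 93677221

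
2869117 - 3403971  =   - 534854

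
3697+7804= 11501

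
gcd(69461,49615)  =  9923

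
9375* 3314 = 31068750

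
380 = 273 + 107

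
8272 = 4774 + 3498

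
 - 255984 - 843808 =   -  1099792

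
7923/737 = 10+553/737 = 10.75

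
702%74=36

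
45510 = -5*(-9102)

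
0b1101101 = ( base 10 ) 109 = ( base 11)9A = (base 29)3m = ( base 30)3J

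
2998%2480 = 518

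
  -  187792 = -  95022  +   - 92770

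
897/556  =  1 + 341/556 = 1.61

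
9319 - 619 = 8700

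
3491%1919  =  1572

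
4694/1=4694 =4694.00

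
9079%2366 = 1981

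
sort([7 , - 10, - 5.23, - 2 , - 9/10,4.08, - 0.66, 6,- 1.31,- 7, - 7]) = [  -  10,-7, - 7,- 5.23, - 2, - 1.31,-9/10,  -  0.66, 4.08,6,7 ] 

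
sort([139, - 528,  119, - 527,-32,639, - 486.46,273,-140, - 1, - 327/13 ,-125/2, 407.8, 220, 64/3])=[ - 528, - 527, - 486.46, - 140,-125/2, - 32, - 327/13, - 1, 64/3, 119,  139, 220,273,407.8, 639]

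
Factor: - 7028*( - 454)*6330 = 2^4*3^1 * 5^1*7^1 * 211^1*227^1*251^1=   20197206960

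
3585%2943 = 642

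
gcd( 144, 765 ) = 9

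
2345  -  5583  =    -  3238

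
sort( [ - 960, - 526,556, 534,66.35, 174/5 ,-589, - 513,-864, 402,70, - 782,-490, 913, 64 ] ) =[ - 960, - 864,-782, - 589, -526, - 513, - 490 , 174/5, 64, 66.35,70, 402,534,556, 913] 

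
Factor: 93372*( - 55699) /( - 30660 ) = 5^( - 1 )*31^1*109^1*251^1 = 848129/5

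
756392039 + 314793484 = 1071185523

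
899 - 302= 597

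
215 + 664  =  879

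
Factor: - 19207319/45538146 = -2^( - 1)*3^(-3 )*843299^( - 1 )*19207319^1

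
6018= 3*2006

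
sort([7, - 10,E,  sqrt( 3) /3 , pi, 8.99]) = [ - 10, sqrt( 3)/3, E , pi , 7,8.99 ] 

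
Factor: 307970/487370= 103/163= 103^1 * 163^ ( - 1 )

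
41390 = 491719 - 450329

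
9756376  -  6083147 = 3673229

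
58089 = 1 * 58089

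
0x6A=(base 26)42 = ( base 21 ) 51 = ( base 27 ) 3P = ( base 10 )106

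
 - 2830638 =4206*( - 673) 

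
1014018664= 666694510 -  -347324154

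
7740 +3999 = 11739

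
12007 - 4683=7324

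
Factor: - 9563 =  - 73^1*131^1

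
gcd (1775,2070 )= 5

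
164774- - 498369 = 663143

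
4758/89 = 4758/89  =  53.46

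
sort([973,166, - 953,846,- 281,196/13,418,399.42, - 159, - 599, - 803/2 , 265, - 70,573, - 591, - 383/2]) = [ - 953, - 599, - 591,-803/2, - 281, - 383/2, - 159, - 70,196/13, 166, 265 , 399.42,418,573, 846,973]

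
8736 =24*364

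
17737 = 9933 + 7804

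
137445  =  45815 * 3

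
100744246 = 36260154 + 64484092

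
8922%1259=109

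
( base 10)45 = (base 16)2d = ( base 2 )101101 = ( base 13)36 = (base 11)41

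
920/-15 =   -  184/3  =  - 61.33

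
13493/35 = 385 + 18/35 = 385.51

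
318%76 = 14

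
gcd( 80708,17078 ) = 2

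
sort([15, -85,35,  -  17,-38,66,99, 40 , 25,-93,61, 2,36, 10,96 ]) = [ - 93 , - 85, - 38,  -  17,2,  10,15, 25  ,  35, 36,  40,61,66 , 96 , 99]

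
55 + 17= 72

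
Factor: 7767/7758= 863/862 = 2^( - 1) * 431^( - 1 ) * 863^1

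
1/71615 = 1/71615=0.00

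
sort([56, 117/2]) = [56 , 117/2 ] 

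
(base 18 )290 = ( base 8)1452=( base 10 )810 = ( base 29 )rr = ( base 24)19i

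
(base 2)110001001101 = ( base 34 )2ol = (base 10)3149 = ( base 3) 11022122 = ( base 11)2403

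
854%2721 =854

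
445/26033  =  445/26033 = 0.02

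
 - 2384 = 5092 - 7476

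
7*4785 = 33495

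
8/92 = 2/23 = 0.09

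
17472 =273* 64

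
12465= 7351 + 5114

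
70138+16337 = 86475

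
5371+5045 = 10416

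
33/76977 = 11/25659 = 0.00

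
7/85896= 7/85896= 0.00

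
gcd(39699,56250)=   9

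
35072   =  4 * 8768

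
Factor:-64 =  - 2^6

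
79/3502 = 79/3502  =  0.02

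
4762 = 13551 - 8789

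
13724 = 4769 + 8955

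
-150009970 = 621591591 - 771601561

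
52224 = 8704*6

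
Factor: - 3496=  - 2^3*19^1*23^1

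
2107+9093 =11200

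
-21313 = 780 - 22093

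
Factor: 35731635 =3^1*5^1*2382109^1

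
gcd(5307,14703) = 87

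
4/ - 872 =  - 1/218 = - 0.00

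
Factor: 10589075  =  5^2  *  7^1*60509^1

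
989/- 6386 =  - 1 +5397/6386=- 0.15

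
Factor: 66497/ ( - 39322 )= - 2^( - 1)*29^1*2293^1*19661^( -1)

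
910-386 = 524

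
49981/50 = 999  +  31/50 = 999.62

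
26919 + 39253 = 66172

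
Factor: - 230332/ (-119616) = 647/336 = 2^(-4) *3^ (-1 )*7^ (-1) * 647^1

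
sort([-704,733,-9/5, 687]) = [ - 704, - 9/5, 687, 733]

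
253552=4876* 52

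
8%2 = 0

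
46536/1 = 46536 = 46536.00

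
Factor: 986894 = 2^1*493447^1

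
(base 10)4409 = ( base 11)3349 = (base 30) 4qt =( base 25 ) 719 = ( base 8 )10471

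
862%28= 22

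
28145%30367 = 28145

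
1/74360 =1/74360 = 0.00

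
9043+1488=10531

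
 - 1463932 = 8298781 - 9762713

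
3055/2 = 1527+1/2 = 1527.50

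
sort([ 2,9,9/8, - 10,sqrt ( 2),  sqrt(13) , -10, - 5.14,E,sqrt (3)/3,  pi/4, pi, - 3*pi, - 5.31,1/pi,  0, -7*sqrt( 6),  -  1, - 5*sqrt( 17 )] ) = [-5*sqrt(17),- 7*sqrt( 6), - 10, - 10, - 3*pi, - 5.31,-5.14,- 1,0 , 1/pi,sqrt(3) /3,pi/4 , 9/8,sqrt(2),2, E, pi, sqrt(13 ), 9]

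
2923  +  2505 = 5428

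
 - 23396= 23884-47280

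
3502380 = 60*58373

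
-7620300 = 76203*( - 100) 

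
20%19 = 1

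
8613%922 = 315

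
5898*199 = 1173702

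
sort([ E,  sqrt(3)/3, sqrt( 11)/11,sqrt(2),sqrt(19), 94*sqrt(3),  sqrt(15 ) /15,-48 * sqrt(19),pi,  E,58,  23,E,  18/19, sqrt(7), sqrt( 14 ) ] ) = [-48*sqrt( 19 ), sqrt(15)/15,sqrt(11 )/11, sqrt( 3 ) /3, 18/19,sqrt (2),sqrt (7),E, E,E, pi,  sqrt( 14), sqrt(19 ),  23 , 58,94*sqrt ( 3) ] 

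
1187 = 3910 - 2723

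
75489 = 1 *75489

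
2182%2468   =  2182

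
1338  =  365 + 973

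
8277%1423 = 1162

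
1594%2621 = 1594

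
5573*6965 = 38815945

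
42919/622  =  42919/622 = 69.00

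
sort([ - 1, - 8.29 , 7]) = [ - 8.29,-1,7] 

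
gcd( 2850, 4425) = 75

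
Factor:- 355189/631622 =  - 2^( - 1)*23^1*15443^1*315811^ ( - 1)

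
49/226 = 49/226 = 0.22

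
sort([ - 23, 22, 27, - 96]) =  [-96, - 23,22,  27]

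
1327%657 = 13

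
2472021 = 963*2567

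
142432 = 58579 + 83853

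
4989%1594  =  207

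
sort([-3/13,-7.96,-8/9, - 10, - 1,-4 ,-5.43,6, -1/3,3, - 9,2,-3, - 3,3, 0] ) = [- 10, - 9, - 7.96, - 5.43, -4, - 3,-3,  -  1, - 8/9, - 1/3, - 3/13,0, 2 , 3,3, 6 ] 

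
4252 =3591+661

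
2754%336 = 66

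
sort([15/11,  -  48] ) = [ - 48,  15/11] 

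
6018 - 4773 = 1245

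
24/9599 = 24/9599 = 0.00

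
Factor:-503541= -3^2*55949^1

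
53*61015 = 3233795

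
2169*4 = 8676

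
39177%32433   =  6744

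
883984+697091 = 1581075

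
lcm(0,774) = 0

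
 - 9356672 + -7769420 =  - 17126092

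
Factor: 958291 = 317^1 *3023^1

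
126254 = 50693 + 75561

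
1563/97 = 16+11/97 =16.11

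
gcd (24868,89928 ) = 4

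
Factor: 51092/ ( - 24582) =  - 2^1*3^( - 1)*17^( - 1)*53^1 = - 106/51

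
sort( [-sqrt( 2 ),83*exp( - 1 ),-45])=[ - 45, - sqrt (2 ),  83*exp( - 1 )]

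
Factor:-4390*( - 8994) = 2^2 *3^1 * 5^1*439^1*1499^1 = 39483660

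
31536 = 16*1971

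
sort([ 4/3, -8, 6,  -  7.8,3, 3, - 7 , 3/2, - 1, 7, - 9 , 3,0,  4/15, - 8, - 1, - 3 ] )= [ - 9, - 8, - 8, - 7.8,-7,  -  3, - 1, - 1 , 0, 4/15,4/3 , 3/2, 3, 3 , 3, 6, 7]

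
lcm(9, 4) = 36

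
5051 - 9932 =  - 4881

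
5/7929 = 5/7929 = 0.00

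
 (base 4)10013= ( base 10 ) 263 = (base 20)D3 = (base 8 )407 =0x107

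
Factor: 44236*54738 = 2421390168 = 2^3*3^2*3041^1*11059^1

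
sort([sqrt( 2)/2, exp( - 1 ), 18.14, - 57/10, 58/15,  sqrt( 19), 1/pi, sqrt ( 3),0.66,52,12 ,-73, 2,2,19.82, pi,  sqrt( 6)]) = [-73,  -  57/10,  1/pi,exp(-1),0.66,sqrt ( 2)/2,sqrt( 3 ), 2,2,sqrt( 6 ),pi,  58/15,sqrt( 19), 12,18.14,19.82, 52 ]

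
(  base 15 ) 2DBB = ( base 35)81g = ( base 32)9JR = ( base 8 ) 23173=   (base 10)9851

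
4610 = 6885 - 2275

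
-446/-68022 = 223/34011 =0.01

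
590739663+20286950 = 611026613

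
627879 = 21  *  29899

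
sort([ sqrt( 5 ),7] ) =[ sqrt( 5 ),7 ] 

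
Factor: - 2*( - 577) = 1154 = 2^1*577^1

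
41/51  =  41/51 =0.80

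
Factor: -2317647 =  -3^1*101^1 * 7649^1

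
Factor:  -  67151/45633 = -181/123  =  -3^(-1)*41^(  -  1)*181^1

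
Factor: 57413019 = 3^1  *181^1*105733^1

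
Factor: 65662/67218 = 3^( - 1)*17^(  -  1)*659^( - 1 )*32831^1 =32831/33609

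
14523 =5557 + 8966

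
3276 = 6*546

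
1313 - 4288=- 2975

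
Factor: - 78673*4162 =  - 2^1*7^1*2081^1*11239^1 = - 327437026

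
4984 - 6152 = -1168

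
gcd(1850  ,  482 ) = 2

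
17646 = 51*346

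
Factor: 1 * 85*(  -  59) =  - 5015=- 5^1 * 17^1*59^1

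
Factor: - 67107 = - 3^1*22369^1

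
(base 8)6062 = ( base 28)3re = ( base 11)2389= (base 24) 5A2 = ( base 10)3122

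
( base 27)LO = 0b1001001111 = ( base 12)413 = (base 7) 1503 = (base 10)591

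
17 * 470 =7990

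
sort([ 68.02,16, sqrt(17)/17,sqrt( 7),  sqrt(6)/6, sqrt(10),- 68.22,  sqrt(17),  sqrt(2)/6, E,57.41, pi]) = [-68.22 , sqrt( 2)/6, sqrt( 17 ) /17, sqrt(6)/6,  sqrt( 7), E , pi, sqrt(10 ) , sqrt(17),16,57.41, 68.02]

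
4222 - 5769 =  - 1547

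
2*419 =838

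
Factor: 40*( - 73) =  - 2920 = - 2^3*5^1*73^1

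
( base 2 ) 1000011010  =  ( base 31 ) HB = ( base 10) 538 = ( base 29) IG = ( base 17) 1eb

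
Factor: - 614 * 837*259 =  - 133104762 = - 2^1 * 3^3*7^1*31^1*37^1 * 307^1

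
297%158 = 139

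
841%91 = 22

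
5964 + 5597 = 11561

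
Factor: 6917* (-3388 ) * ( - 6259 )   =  2^2*7^1*11^3 * 569^1*6917^1 =146678388164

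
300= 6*50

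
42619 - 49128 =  - 6509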